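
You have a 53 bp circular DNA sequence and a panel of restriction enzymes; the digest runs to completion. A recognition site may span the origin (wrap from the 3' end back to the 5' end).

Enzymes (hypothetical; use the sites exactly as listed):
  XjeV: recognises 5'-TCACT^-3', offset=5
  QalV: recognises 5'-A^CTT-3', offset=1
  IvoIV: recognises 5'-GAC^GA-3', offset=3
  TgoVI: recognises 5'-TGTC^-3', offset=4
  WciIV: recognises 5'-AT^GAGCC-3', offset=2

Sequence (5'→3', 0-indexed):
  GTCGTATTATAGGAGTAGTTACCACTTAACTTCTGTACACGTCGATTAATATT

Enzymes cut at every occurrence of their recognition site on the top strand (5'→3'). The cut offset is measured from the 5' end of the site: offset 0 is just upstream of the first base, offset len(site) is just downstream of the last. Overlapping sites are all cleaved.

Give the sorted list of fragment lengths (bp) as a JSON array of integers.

Per-enzyme occurrences:
  XjeV (TCACT, off=5): no sites
  QalV ACTT/1: at [23, 28] ⇒ [24, 29]
  IvoIV (GACGA, off=3): no sites
  TgoVI TGTC/4: at [52] ⇒ [3]
  WciIV (ATGAGCC, off=2): no sites

All cut coordinates (distinct, sorted): [3, 24, 29]

Fragment lengths:
  3→24: 21 bp
  24→29: 5 bp
  29→3 (wrap): 53-29+3 = 27 bp

[5,21,27]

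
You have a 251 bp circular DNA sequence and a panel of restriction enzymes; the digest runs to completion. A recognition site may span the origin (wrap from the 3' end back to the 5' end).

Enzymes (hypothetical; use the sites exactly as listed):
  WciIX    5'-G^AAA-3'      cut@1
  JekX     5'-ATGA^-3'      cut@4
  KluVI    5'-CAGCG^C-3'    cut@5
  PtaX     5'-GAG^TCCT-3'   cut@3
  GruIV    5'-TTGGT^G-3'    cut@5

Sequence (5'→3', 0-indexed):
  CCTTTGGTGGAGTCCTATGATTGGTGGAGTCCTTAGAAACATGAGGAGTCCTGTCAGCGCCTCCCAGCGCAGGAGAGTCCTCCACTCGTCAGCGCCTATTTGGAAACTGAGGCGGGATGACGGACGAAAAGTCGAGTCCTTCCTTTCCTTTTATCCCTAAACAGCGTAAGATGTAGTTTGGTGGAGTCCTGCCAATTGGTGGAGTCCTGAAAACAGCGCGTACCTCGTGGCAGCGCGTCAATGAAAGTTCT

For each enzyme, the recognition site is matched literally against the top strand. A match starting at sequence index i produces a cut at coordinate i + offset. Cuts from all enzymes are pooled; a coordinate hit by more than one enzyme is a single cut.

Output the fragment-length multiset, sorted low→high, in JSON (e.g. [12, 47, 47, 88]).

Per-enzyme occurrences:
  WciIX (GAAA, off=1): starts [35, 102, 125, 208, 242] → cuts [36, 103, 126, 209, 243]
  JekX (ATGA, off=4): starts [16, 40, 116, 240] → cuts [20, 44, 120, 244]
  KluVI (CAGCGC, off=5): starts [54, 64, 89, 213, 230] → cuts [59, 69, 94, 218, 235]
  PtaX (GAGTCCT, off=3): starts [9, 26, 45, 74, 133, 183, 201] → cuts [12, 29, 48, 77, 136, 186, 204]
  GruIV (TTGGTG, off=5): starts [3, 20, 177, 195] → cuts [8, 25, 182, 200]

All cut coordinates (distinct, sorted): [8, 12, 20, 25, 29, 36, 44, 48, 59, 69, 77, 94, 103, 120, 126, 136, 182, 186, 200, 204, 209, 218, 235, 243, 244]

Fragment lengths:
  8→12: 4 bp
  12→20: 8 bp
  20→25: 5 bp
  25→29: 4 bp
  29→36: 7 bp
  36→44: 8 bp
  44→48: 4 bp
  48→59: 11 bp
  59→69: 10 bp
  69→77: 8 bp
  77→94: 17 bp
  94→103: 9 bp
  103→120: 17 bp
  120→126: 6 bp
  126→136: 10 bp
  136→182: 46 bp
  182→186: 4 bp
  186→200: 14 bp
  200→204: 4 bp
  204→209: 5 bp
  209→218: 9 bp
  218→235: 17 bp
  235→243: 8 bp
  243→244: 1 bp
  244→8 (wrap): 251-244+8 = 15 bp

[1,4,4,4,4,4,5,5,6,7,8,8,8,8,9,9,10,10,11,14,15,17,17,17,46]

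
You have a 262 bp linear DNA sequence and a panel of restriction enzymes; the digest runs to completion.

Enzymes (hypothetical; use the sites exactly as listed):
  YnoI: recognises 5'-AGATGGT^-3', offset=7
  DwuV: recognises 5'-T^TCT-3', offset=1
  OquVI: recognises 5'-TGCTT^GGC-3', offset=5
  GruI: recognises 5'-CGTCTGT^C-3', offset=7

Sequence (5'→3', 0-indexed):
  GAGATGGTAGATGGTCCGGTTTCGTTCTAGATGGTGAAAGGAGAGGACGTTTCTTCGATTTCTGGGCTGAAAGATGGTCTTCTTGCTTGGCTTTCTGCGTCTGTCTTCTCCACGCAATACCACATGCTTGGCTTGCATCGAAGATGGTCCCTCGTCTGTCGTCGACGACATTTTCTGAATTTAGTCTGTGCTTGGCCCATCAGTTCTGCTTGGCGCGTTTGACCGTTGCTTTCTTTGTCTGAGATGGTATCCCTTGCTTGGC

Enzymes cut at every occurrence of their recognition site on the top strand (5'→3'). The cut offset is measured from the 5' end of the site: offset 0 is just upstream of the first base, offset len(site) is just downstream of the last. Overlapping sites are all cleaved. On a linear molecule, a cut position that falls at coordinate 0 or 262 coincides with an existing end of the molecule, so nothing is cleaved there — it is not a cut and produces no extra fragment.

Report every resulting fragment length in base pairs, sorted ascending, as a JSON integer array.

Per-enzyme occurrences:
  YnoI (AGATGGT, off=7): starts [1, 8, 28, 71, 141, 241] → cuts [8, 15, 35, 78, 148, 248]
  DwuV (TTCT, off=1): starts [24, 50, 59, 79, 92, 105, 172, 203, 230] → cuts [25, 51, 60, 80, 93, 106, 173, 204, 231]
  OquVI (TGCTTGGC, off=5): starts [83, 124, 188, 206, 254] → cuts [88, 129, 193, 211, 259]
  GruI (CGTCTGTC, off=7): starts [97, 152] → cuts [104, 159]

Pooled cuts: [8, 15, 25, 35, 51, 60, 78, 80, 88, 93, 104, 106, 129, 148, 159, 173, 193, 204, 211, 231, 248, 259]

Fragment lengths:
  [0,8): 8 bp
  [8,15): 7 bp
  [15,25): 10 bp
  [25,35): 10 bp
  [35,51): 16 bp
  [51,60): 9 bp
  [60,78): 18 bp
  [78,80): 2 bp
  [80,88): 8 bp
  [88,93): 5 bp
  [93,104): 11 bp
  [104,106): 2 bp
  [106,129): 23 bp
  [129,148): 19 bp
  [148,159): 11 bp
  [159,173): 14 bp
  [173,193): 20 bp
  [193,204): 11 bp
  [204,211): 7 bp
  [211,231): 20 bp
  [231,248): 17 bp
  [248,259): 11 bp
  [259,262): 3 bp

[2,2,3,5,7,7,8,8,9,10,10,11,11,11,11,14,16,17,18,19,20,20,23]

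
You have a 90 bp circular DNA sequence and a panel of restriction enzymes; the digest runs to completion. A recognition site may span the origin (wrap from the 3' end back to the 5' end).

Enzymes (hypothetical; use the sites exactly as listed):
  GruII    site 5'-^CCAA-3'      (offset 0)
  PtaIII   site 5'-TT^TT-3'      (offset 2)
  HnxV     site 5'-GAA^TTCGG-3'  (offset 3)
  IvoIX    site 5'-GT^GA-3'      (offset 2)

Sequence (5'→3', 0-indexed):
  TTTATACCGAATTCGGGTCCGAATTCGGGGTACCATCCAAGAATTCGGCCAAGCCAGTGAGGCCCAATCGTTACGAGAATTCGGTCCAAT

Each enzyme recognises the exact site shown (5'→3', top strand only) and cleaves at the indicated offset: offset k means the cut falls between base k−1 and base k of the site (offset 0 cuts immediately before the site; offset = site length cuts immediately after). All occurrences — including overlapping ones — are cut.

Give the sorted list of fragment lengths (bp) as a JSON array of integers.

[5,5,6,6,7,10,10,12,13,16]

Per-enzyme occurrences:
  GruII CCAA/0: at [36, 48, 63, 85] ⇒ [36, 48, 63, 85]
  PtaIII TTTT/2: at [89] ⇒ [1]
  HnxV GAATTCGG/3: at [8, 20, 40, 76] ⇒ [11, 23, 43, 79]
  IvoIX GTGA/2: at [56] ⇒ [58]

All cut coordinates (distinct, sorted): [1, 11, 23, 36, 43, 48, 58, 63, 79, 85]

Fragments:
  1→11: 10 bp
  11→23: 12 bp
  23→36: 13 bp
  36→43: 7 bp
  43→48: 5 bp
  48→58: 10 bp
  58→63: 5 bp
  63→79: 16 bp
  79→85: 6 bp
  85→1 (wrap): 90-85+1 = 6 bp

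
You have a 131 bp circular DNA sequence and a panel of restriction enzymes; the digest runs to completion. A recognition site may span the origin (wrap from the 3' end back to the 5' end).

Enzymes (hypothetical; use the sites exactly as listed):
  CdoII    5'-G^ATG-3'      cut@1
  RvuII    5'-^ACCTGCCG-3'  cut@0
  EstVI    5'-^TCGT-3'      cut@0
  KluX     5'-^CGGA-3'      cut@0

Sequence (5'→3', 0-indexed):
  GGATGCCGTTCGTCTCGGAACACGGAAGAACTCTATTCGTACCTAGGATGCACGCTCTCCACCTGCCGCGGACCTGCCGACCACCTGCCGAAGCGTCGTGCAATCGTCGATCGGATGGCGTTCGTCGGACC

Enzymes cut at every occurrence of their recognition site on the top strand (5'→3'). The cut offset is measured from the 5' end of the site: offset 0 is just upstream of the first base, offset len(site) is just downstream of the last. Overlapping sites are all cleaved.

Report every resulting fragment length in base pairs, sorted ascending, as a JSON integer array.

Per-enzyme occurrences:
  CdoII (GATG, off=1): starts [1, 46, 113] → cuts [2, 47, 114]
  RvuII (ACCTGCCG, off=0): starts [60, 71, 82] → cuts [60, 71, 82]
  EstVI (TCGT, off=0): starts [9, 36, 95, 103, 121] → cuts [9, 36, 95, 103, 121]
  KluX (CGGA, off=0): starts [15, 22, 68, 111, 125, 130] → cuts [15, 22, 68, 111, 125, 130]

All cut coordinates (distinct, sorted): [2, 9, 15, 22, 36, 47, 60, 68, 71, 82, 95, 103, 111, 114, 121, 125, 130]

Fragments:
  2→9: 7 bp
  9→15: 6 bp
  15→22: 7 bp
  22→36: 14 bp
  36→47: 11 bp
  47→60: 13 bp
  60→68: 8 bp
  68→71: 3 bp
  71→82: 11 bp
  82→95: 13 bp
  95→103: 8 bp
  103→111: 8 bp
  111→114: 3 bp
  114→121: 7 bp
  121→125: 4 bp
  125→130: 5 bp
  130→2 (wrap): 131-130+2 = 3 bp

[3,3,3,4,5,6,7,7,7,8,8,8,11,11,13,13,14]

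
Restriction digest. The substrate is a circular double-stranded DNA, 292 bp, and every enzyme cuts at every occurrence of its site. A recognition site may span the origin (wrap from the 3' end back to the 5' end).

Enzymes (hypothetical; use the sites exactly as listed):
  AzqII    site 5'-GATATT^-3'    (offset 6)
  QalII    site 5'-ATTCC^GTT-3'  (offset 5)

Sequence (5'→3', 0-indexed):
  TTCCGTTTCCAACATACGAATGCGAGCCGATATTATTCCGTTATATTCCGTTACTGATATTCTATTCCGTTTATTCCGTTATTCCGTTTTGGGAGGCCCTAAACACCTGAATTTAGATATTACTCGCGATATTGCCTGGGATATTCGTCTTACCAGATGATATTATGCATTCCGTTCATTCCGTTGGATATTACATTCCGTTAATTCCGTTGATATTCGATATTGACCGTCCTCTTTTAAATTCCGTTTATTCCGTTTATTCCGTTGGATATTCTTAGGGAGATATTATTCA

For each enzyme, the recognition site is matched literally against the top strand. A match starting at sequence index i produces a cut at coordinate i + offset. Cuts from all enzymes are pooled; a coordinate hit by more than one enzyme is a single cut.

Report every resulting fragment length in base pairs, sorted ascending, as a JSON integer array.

[5,7,7,7,8,9,9,9,9,9,9,9,9,10,10,10,12,12,12,14,19,21,30,36]

Scan for sites:
  AzqII (GATATT, off=6): starts [28, 55, 115, 127, 139, 158, 186, 211, 218, 267, 281] → cuts [34, 61, 121, 133, 145, 164, 192, 217, 224, 273, 287]
  QalII (ATTCCGTT, off=5): starts [34, 44, 63, 72, 80, 168, 177, 194, 203, 240, 249, 258, 291] → cuts [4, 39, 49, 68, 77, 85, 173, 182, 199, 208, 245, 254, 263]

All cut coordinates (distinct, sorted): [4, 34, 39, 49, 61, 68, 77, 85, 121, 133, 145, 164, 173, 182, 192, 199, 208, 217, 224, 245, 254, 263, 273, 287]

Fragments:
  4→34: 30 bp
  34→39: 5 bp
  39→49: 10 bp
  49→61: 12 bp
  61→68: 7 bp
  68→77: 9 bp
  77→85: 8 bp
  85→121: 36 bp
  121→133: 12 bp
  133→145: 12 bp
  145→164: 19 bp
  164→173: 9 bp
  173→182: 9 bp
  182→192: 10 bp
  192→199: 7 bp
  199→208: 9 bp
  208→217: 9 bp
  217→224: 7 bp
  224→245: 21 bp
  245→254: 9 bp
  254→263: 9 bp
  263→273: 10 bp
  273→287: 14 bp
  287→4 (wrap): 292-287+4 = 9 bp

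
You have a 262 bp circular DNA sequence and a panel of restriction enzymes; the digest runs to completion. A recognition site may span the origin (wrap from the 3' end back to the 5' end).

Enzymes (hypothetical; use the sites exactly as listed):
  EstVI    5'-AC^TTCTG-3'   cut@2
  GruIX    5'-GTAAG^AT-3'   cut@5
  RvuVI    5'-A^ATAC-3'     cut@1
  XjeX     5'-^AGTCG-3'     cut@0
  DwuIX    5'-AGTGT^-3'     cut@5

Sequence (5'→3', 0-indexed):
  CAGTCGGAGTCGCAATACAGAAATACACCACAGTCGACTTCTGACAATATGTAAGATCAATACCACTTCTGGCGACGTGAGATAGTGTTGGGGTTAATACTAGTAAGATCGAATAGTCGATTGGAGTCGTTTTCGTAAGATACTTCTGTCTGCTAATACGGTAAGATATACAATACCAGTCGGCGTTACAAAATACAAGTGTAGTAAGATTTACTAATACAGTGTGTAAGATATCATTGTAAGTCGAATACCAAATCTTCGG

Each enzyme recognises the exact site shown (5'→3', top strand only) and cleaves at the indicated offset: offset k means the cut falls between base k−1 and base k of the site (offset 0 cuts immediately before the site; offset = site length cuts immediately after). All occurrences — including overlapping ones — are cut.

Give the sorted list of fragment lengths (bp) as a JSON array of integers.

[4,4,5,5,6,6,6,7,7,7,7,7,8,8,8,9,9,10,10,10,11,11,12,15,15,16,17,22]

Scan for sites:
  EstVI (ACTTCTG, off=2): starts [36, 64, 141] → cuts [38, 66, 143]
  GruIX (GTAAGAT, off=5): starts [50, 102, 134, 160, 203, 225] → cuts [55, 107, 139, 165, 208, 230]
  RvuVI (AATAC, off=1): starts [13, 21, 58, 95, 154, 171, 191, 215, 246] → cuts [14, 22, 59, 96, 155, 172, 192, 216, 247]
  XjeX (AGTCG, off=0): starts [1, 7, 31, 114, 124, 177, 241] → cuts [1, 7, 31, 114, 124, 177, 241]
  DwuIX (AGTGT, off=5): starts [83, 197, 220] → cuts [88, 202, 225]

Pooled cuts: [1, 7, 14, 22, 31, 38, 55, 59, 66, 88, 96, 107, 114, 124, 139, 143, 155, 165, 172, 177, 192, 202, 208, 216, 225, 230, 241, 247]

Fragments:
  1→7: 6 bp
  7→14: 7 bp
  14→22: 8 bp
  22→31: 9 bp
  31→38: 7 bp
  38→55: 17 bp
  55→59: 4 bp
  59→66: 7 bp
  66→88: 22 bp
  88→96: 8 bp
  96→107: 11 bp
  107→114: 7 bp
  114→124: 10 bp
  124→139: 15 bp
  139→143: 4 bp
  143→155: 12 bp
  155→165: 10 bp
  165→172: 7 bp
  172→177: 5 bp
  177→192: 15 bp
  192→202: 10 bp
  202→208: 6 bp
  208→216: 8 bp
  216→225: 9 bp
  225→230: 5 bp
  230→241: 11 bp
  241→247: 6 bp
  247→1 (wrap): 262-247+1 = 16 bp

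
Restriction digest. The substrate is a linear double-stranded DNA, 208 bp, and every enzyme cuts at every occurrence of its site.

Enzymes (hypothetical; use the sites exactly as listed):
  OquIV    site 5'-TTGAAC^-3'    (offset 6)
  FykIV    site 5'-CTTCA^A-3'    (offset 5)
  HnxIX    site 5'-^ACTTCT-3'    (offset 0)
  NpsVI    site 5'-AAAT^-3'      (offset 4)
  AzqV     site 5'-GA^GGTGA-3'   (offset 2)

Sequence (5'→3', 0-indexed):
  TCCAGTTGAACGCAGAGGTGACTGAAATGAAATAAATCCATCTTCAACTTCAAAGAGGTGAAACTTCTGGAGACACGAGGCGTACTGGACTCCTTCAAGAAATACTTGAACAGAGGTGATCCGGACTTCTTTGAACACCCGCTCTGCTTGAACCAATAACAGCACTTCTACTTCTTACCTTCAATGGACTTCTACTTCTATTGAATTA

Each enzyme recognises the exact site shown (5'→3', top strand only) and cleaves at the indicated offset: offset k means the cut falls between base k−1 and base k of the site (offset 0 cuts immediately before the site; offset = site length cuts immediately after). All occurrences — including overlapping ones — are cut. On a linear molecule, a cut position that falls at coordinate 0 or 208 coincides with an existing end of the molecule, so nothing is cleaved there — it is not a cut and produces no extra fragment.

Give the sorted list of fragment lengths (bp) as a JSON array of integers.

[3,4,4,4,5,5,6,6,6,6,6,8,9,10,10,11,12,12,14,15,17,35]

Scan for sites:
  OquIV TTGAAC/6: at [5, 105, 130, 147] ⇒ [11, 111, 136, 153]
  FykIV CTTCAA/5: at [41, 47, 92, 178] ⇒ [46, 52, 97, 183]
  HnxIX ACTTCT/0: at [62, 124, 163, 169, 187, 193] ⇒ [62, 124, 163, 169, 187, 193]
  NpsVI AAAT/4: at [24, 29, 33, 99] ⇒ [28, 33, 37, 103]
  AzqV GAGGTGA/2: at [14, 54, 112] ⇒ [16, 56, 114]

Pooled cuts: [11, 16, 28, 33, 37, 46, 52, 56, 62, 97, 103, 111, 114, 124, 136, 153, 163, 169, 183, 187, 193]

Fragment lengths:
  [0,11): 11 bp
  [11,16): 5 bp
  [16,28): 12 bp
  [28,33): 5 bp
  [33,37): 4 bp
  [37,46): 9 bp
  [46,52): 6 bp
  [52,56): 4 bp
  [56,62): 6 bp
  [62,97): 35 bp
  [97,103): 6 bp
  [103,111): 8 bp
  [111,114): 3 bp
  [114,124): 10 bp
  [124,136): 12 bp
  [136,153): 17 bp
  [153,163): 10 bp
  [163,169): 6 bp
  [169,183): 14 bp
  [183,187): 4 bp
  [187,193): 6 bp
  [193,208): 15 bp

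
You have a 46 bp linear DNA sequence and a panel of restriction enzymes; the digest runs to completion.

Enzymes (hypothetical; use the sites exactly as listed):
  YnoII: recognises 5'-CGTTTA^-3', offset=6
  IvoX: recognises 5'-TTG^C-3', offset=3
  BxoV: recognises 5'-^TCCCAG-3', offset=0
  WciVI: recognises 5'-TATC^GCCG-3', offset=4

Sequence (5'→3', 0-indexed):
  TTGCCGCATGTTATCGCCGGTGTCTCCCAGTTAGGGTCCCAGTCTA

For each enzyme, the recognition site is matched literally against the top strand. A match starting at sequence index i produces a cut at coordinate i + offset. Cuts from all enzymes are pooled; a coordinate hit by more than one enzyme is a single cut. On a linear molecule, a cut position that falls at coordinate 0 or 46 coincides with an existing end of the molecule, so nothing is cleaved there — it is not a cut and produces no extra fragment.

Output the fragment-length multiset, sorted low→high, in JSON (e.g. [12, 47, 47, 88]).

[3,9,10,12,12]

Scan for sites:
  YnoII (CGTTTA, off=6): no sites
  IvoX TTGC/3: at [0] ⇒ [3]
  BxoV TCCCAG/0: at [24, 36] ⇒ [24, 36]
  WciVI TATCGCCG/4: at [11] ⇒ [15]

All cut coordinates (distinct, sorted): [3, 15, 24, 36]

Fragment lengths:
  [0,3): 3 bp
  [3,15): 12 bp
  [15,24): 9 bp
  [24,36): 12 bp
  [36,46): 10 bp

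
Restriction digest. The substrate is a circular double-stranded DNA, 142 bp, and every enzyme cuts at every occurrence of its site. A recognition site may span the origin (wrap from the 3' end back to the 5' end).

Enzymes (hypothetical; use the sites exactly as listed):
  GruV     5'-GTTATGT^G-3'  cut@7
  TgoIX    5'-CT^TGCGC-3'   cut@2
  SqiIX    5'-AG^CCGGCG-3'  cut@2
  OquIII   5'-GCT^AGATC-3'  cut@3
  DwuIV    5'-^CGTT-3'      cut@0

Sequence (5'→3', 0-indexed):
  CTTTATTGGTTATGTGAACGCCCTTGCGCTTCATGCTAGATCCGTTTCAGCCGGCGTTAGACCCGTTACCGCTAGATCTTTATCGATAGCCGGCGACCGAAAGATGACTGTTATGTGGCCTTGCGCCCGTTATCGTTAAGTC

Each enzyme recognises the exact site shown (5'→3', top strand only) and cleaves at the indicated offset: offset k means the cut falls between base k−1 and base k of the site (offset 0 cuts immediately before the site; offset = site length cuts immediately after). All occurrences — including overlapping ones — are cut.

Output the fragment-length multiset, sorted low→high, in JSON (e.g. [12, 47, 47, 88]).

Scan for sites:
  GruV (GTTATGTG, off=7): starts [8, 109] → cuts [15, 116]
  TgoIX (CTTGCGC, off=2): starts [22, 119] → cuts [24, 121]
  SqiIX (AGCCGGCG, off=2): starts [48, 87] → cuts [50, 89]
  OquIII (GCTAGATC, off=3): starts [34, 70] → cuts [37, 73]
  DwuIV (CGTT, off=0): starts [42, 54, 63, 127, 133] → cuts [42, 54, 63, 127, 133]

All cut coordinates (distinct, sorted): [15, 24, 37, 42, 50, 54, 63, 73, 89, 116, 121, 127, 133]

Fragments:
  15→24: 9 bp
  24→37: 13 bp
  37→42: 5 bp
  42→50: 8 bp
  50→54: 4 bp
  54→63: 9 bp
  63→73: 10 bp
  73→89: 16 bp
  89→116: 27 bp
  116→121: 5 bp
  121→127: 6 bp
  127→133: 6 bp
  133→15 (wrap): 142-133+15 = 24 bp

[4,5,5,6,6,8,9,9,10,13,16,24,27]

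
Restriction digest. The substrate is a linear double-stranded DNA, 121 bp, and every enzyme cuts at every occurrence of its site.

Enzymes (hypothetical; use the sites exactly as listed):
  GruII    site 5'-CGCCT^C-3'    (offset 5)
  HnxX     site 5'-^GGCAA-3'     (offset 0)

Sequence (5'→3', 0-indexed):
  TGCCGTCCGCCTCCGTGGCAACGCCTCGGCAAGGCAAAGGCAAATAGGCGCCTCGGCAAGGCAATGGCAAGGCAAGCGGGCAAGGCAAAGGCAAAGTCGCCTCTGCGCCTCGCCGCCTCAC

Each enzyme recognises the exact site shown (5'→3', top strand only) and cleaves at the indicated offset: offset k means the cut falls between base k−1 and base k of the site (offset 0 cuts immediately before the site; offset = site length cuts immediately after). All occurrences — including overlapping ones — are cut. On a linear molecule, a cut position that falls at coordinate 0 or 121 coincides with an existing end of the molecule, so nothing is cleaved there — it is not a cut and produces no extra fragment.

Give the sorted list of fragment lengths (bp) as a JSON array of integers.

[1,1,3,4,5,5,5,5,6,6,6,8,8,8,10,12,13,15]

Per-enzyme occurrences:
  GruII CGCCTC/5: at [7, 21, 48, 97, 105, 113] ⇒ [12, 26, 53, 102, 110, 118]
  HnxX GGCAA/0: at [16, 27, 32, 38, 54, 59, 65, 70, 78, 83, 89] ⇒ [16, 27, 32, 38, 54, 59, 65, 70, 78, 83, 89]

All cut coordinates (distinct, sorted): [12, 16, 26, 27, 32, 38, 53, 54, 59, 65, 70, 78, 83, 89, 102, 110, 118]

Fragments:
  [0,12): 12 bp
  [12,16): 4 bp
  [16,26): 10 bp
  [26,27): 1 bp
  [27,32): 5 bp
  [32,38): 6 bp
  [38,53): 15 bp
  [53,54): 1 bp
  [54,59): 5 bp
  [59,65): 6 bp
  [65,70): 5 bp
  [70,78): 8 bp
  [78,83): 5 bp
  [83,89): 6 bp
  [89,102): 13 bp
  [102,110): 8 bp
  [110,118): 8 bp
  [118,121): 3 bp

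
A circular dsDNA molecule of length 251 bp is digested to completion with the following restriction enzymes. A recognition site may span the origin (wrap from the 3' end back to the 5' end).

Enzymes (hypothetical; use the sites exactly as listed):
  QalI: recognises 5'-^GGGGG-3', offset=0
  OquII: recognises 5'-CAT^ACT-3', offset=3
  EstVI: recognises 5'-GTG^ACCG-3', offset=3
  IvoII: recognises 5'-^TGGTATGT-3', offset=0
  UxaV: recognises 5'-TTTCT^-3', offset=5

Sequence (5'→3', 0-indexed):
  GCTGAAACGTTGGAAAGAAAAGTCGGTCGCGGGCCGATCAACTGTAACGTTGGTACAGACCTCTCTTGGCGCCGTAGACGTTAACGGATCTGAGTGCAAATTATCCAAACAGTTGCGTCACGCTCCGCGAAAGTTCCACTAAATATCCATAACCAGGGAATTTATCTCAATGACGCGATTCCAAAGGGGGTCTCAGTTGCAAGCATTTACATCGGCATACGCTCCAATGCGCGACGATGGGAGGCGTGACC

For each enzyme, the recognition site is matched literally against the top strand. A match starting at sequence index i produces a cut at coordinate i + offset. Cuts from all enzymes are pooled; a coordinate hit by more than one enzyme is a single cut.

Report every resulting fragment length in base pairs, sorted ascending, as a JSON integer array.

Site scan:
  QalI (GGGGG, off=0): starts [185] → cuts [185]
  OquII (CATACT, off=3): no sites
  EstVI (GTGACCG, off=3): starts [245] → cuts [248]
  IvoII (TGGTATGT, off=0): no sites
  UxaV (TTTCT, off=5): no sites

Pooled cuts: [185, 248]

Fragment lengths:
  185→248: 63 bp
  248→185 (wrap): 251-248+185 = 188 bp

[63,188]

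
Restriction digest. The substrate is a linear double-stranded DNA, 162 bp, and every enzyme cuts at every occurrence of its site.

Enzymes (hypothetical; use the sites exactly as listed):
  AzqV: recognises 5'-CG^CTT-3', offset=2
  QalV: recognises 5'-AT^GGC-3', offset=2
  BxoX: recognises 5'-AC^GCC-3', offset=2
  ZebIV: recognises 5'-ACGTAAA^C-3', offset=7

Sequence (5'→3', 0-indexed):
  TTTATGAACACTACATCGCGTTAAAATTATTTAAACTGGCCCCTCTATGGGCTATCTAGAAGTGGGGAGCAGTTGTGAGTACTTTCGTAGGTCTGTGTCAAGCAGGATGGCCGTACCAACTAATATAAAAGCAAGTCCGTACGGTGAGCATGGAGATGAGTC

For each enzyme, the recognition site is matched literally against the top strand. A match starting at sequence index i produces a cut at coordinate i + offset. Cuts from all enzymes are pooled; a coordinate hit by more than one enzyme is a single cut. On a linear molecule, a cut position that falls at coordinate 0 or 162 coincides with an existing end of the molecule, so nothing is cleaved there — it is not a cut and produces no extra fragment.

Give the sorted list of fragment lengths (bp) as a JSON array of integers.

[54,108]

Site scan:
  AzqV (CGCTT, off=2): no sites
  QalV (ATGGC, off=2): starts [106] → cuts [108]
  BxoX (ACGCC, off=2): no sites
  ZebIV (ACGTAAAC, off=7): no sites

All cut coordinates (distinct, sorted): [108]

Fragment lengths:
  [0,108): 108 bp
  [108,162): 54 bp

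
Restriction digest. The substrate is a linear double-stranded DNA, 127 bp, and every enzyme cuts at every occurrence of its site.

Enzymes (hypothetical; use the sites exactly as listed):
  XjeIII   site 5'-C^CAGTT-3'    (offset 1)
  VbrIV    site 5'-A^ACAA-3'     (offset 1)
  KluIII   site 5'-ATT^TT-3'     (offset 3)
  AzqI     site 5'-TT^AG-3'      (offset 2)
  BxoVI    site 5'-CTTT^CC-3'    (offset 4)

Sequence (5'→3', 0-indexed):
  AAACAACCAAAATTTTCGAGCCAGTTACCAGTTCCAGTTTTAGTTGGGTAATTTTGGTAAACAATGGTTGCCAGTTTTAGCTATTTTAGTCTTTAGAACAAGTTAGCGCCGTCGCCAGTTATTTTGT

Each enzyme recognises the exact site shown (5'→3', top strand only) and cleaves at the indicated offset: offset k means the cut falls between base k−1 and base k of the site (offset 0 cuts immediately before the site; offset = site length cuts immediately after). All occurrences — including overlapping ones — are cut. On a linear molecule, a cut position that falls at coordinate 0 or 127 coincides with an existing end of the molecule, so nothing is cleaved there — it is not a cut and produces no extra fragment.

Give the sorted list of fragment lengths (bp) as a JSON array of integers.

[2,2,3,4,6,7,7,7,7,7,7,7,7,8,11,11,12,12]

Scan for sites:
  XjeIII (CCAGTT, off=1): starts [20, 27, 33, 70, 114] → cuts [21, 28, 34, 71, 115]
  VbrIV (AACAA, off=1): starts [1, 59, 96] → cuts [2, 60, 97]
  KluIII (ATTTT, off=3): starts [11, 50, 82, 120] → cuts [14, 53, 85, 123]
  AzqI (TTAG, off=2): starts [39, 76, 85, 92, 102] → cuts [41, 78, 87, 94, 104]
  BxoVI (CTTTCC, off=4): no sites

All cut coordinates (distinct, sorted): [2, 14, 21, 28, 34, 41, 53, 60, 71, 78, 85, 87, 94, 97, 104, 115, 123]

Fragment lengths:
  [0,2): 2 bp
  [2,14): 12 bp
  [14,21): 7 bp
  [21,28): 7 bp
  [28,34): 6 bp
  [34,41): 7 bp
  [41,53): 12 bp
  [53,60): 7 bp
  [60,71): 11 bp
  [71,78): 7 bp
  [78,85): 7 bp
  [85,87): 2 bp
  [87,94): 7 bp
  [94,97): 3 bp
  [97,104): 7 bp
  [104,115): 11 bp
  [115,123): 8 bp
  [123,127): 4 bp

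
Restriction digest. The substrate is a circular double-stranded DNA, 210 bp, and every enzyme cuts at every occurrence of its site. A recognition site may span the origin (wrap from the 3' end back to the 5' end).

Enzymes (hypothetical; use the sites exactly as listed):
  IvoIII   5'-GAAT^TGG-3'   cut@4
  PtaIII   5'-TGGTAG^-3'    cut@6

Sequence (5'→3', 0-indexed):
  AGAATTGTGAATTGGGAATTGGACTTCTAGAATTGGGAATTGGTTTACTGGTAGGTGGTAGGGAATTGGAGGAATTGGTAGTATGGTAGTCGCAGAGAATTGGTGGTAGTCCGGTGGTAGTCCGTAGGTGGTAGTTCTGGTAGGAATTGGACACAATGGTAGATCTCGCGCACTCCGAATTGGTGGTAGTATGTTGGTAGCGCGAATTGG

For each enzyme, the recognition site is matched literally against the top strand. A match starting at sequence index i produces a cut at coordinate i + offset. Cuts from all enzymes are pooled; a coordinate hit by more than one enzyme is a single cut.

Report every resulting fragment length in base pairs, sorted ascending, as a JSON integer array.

[4,5,6,7,7,7,7,8,9,9,9,9,11,11,11,14,14,14,15,15,18]

Scan for sites:
  IvoIII (GAATTGG, off=4): starts [8, 15, 29, 36, 62, 71, 96, 143, 176, 203] → cuts [12, 19, 33, 40, 66, 75, 100, 147, 180, 207]
  PtaIII (TGGTAG, off=6): starts [48, 55, 75, 83, 103, 114, 128, 137, 156, 183, 194] → cuts [54, 61, 81, 89, 109, 120, 134, 143, 162, 189, 200]

All cut coordinates (distinct, sorted): [12, 19, 33, 40, 54, 61, 66, 75, 81, 89, 100, 109, 120, 134, 143, 147, 162, 180, 189, 200, 207]

Fragment lengths:
  12→19: 7 bp
  19→33: 14 bp
  33→40: 7 bp
  40→54: 14 bp
  54→61: 7 bp
  61→66: 5 bp
  66→75: 9 bp
  75→81: 6 bp
  81→89: 8 bp
  89→100: 11 bp
  100→109: 9 bp
  109→120: 11 bp
  120→134: 14 bp
  134→143: 9 bp
  143→147: 4 bp
  147→162: 15 bp
  162→180: 18 bp
  180→189: 9 bp
  189→200: 11 bp
  200→207: 7 bp
  207→12 (wrap): 210-207+12 = 15 bp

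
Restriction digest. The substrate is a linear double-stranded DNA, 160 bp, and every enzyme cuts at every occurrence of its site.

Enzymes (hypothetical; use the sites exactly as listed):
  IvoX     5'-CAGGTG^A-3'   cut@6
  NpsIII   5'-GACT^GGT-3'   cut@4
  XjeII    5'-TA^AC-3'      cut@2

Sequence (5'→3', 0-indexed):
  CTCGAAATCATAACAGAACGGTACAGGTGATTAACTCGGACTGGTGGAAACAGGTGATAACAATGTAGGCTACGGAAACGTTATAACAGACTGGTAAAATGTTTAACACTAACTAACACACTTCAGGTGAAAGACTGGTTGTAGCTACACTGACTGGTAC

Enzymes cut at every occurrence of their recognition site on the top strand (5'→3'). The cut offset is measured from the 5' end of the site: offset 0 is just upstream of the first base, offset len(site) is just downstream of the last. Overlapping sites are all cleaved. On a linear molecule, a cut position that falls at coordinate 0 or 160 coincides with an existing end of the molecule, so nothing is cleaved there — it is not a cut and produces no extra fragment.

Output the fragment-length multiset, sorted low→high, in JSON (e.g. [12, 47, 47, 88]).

Scan for sites:
  IvoX (CAGGTGA, off=6): starts [23, 50, 123] → cuts [29, 56, 129]
  NpsIII (GACTGGT, off=4): starts [38, 88, 132, 151] → cuts [42, 92, 136, 155]
  XjeII (TAAC, off=2): starts [10, 31, 57, 83, 103, 109, 113] → cuts [12, 33, 59, 85, 105, 111, 115]

Pooled cuts: [12, 29, 33, 42, 56, 59, 85, 92, 105, 111, 115, 129, 136, 155]

Fragment lengths:
  [0,12): 12 bp
  [12,29): 17 bp
  [29,33): 4 bp
  [33,42): 9 bp
  [42,56): 14 bp
  [56,59): 3 bp
  [59,85): 26 bp
  [85,92): 7 bp
  [92,105): 13 bp
  [105,111): 6 bp
  [111,115): 4 bp
  [115,129): 14 bp
  [129,136): 7 bp
  [136,155): 19 bp
  [155,160): 5 bp

[3,4,4,5,6,7,7,9,12,13,14,14,17,19,26]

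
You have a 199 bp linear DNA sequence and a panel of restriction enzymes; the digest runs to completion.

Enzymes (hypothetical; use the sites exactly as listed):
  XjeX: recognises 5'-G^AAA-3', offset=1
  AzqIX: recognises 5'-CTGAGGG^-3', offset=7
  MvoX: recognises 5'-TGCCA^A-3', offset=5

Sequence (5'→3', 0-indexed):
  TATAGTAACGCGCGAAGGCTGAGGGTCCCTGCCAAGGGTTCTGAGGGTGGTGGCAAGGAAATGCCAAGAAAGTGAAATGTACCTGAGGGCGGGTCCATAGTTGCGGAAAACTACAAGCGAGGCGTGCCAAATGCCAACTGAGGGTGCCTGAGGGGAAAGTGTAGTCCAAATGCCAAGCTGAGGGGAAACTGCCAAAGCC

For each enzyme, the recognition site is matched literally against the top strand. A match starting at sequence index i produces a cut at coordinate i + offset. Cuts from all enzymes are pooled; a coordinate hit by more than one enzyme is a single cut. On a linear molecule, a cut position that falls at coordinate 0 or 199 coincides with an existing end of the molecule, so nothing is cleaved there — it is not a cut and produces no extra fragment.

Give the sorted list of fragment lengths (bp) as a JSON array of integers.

Scan for sites:
  XjeX (GAAA, off=1): starts [57, 67, 73, 105, 154, 184] → cuts [58, 68, 74, 106, 155, 185]
  AzqIX (CTGAGGG, off=7): starts [18, 40, 82, 137, 147, 177] → cuts [25, 47, 89, 144, 154, 184]
  MvoX (TGCCAA, off=5): starts [29, 61, 124, 131, 170, 189] → cuts [34, 66, 129, 136, 175, 194]

All cut coordinates (distinct, sorted): [25, 34, 47, 58, 66, 68, 74, 89, 106, 129, 136, 144, 154, 155, 175, 184, 185, 194]

Fragments:
  [0,25): 25 bp
  [25,34): 9 bp
  [34,47): 13 bp
  [47,58): 11 bp
  [58,66): 8 bp
  [66,68): 2 bp
  [68,74): 6 bp
  [74,89): 15 bp
  [89,106): 17 bp
  [106,129): 23 bp
  [129,136): 7 bp
  [136,144): 8 bp
  [144,154): 10 bp
  [154,155): 1 bp
  [155,175): 20 bp
  [175,184): 9 bp
  [184,185): 1 bp
  [185,194): 9 bp
  [194,199): 5 bp

[1,1,2,5,6,7,8,8,9,9,9,10,11,13,15,17,20,23,25]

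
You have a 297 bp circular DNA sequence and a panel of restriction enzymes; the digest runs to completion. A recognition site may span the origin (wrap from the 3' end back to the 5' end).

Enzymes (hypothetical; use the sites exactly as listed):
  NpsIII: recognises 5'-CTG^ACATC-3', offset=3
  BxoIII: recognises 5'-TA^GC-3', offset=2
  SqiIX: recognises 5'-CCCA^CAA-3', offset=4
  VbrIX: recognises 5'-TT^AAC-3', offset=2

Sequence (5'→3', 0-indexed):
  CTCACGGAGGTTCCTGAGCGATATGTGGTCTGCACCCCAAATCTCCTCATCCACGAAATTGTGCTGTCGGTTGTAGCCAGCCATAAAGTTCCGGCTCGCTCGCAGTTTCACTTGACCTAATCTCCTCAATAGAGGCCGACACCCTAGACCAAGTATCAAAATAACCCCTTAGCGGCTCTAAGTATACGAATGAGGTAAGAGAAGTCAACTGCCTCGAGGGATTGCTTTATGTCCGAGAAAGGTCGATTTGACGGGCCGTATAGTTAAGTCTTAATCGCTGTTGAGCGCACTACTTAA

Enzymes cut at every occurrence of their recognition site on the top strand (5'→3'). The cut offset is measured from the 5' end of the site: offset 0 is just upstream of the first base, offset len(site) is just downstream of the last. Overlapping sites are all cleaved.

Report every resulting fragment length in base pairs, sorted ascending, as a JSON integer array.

[77,96,124]

Per-enzyme occurrences:
  NpsIII (CTGACATC, off=3): no sites
  BxoIII TAGC/2: at [73, 169] ⇒ [75, 171]
  SqiIX (CCCACAA, off=4): no sites
  VbrIX TTAAC/2: at [293] ⇒ [295]

All cut coordinates (distinct, sorted): [75, 171, 295]

Fragments:
  75→171: 96 bp
  171→295: 124 bp
  295→75 (wrap): 297-295+75 = 77 bp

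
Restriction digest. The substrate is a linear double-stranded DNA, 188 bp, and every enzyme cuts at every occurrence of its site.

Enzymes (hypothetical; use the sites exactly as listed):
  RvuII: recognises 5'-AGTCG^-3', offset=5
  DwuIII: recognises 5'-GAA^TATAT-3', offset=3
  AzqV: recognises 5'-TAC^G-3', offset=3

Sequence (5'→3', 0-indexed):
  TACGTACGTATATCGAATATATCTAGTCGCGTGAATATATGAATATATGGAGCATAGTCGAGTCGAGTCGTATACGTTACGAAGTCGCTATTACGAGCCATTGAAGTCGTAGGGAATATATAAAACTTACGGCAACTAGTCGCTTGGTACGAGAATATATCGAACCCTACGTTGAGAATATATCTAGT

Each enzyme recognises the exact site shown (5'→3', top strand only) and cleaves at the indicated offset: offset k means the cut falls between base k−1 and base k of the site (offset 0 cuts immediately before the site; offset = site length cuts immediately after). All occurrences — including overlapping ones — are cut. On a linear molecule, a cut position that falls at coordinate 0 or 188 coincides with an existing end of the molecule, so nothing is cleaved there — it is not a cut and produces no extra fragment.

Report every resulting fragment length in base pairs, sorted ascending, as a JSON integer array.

[3,4,5,5,5,5,5,6,7,7,7,8,8,8,10,10,12,12,14,15,15,17]

Per-enzyme occurrences:
  RvuII AGTCG/5: at [24, 55, 60, 65, 82, 104, 137] ⇒ [29, 60, 65, 70, 87, 109, 142]
  DwuIII GAATATAT/3: at [14, 32, 40, 113, 152, 175] ⇒ [17, 35, 43, 116, 155, 178]
  AzqV TACG/3: at [0, 4, 72, 77, 91, 127, 147, 167] ⇒ [3, 7, 75, 80, 94, 130, 150, 170]

All cut coordinates (distinct, sorted): [3, 7, 17, 29, 35, 43, 60, 65, 70, 75, 80, 87, 94, 109, 116, 130, 142, 150, 155, 170, 178]

Fragments:
  [0,3): 3 bp
  [3,7): 4 bp
  [7,17): 10 bp
  [17,29): 12 bp
  [29,35): 6 bp
  [35,43): 8 bp
  [43,60): 17 bp
  [60,65): 5 bp
  [65,70): 5 bp
  [70,75): 5 bp
  [75,80): 5 bp
  [80,87): 7 bp
  [87,94): 7 bp
  [94,109): 15 bp
  [109,116): 7 bp
  [116,130): 14 bp
  [130,142): 12 bp
  [142,150): 8 bp
  [150,155): 5 bp
  [155,170): 15 bp
  [170,178): 8 bp
  [178,188): 10 bp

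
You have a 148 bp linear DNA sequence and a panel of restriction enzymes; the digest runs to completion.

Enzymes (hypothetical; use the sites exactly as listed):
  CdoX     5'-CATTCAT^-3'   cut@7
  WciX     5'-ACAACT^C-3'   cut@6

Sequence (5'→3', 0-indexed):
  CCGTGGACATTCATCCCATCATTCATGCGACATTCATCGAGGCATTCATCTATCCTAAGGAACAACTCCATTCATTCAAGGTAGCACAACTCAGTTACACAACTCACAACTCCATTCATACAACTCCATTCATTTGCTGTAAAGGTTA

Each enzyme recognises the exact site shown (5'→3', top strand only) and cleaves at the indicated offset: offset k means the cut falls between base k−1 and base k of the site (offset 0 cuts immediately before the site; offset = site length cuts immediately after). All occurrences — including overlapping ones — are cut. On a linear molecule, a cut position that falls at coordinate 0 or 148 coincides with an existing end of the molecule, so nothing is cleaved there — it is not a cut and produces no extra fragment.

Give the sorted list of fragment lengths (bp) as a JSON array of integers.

[6,7,8,8,8,11,12,12,13,14,15,16,18]

Scan for sites:
  CdoX CATTCAT/7: at [7, 19, 30, 42, 68, 112, 126] ⇒ [14, 26, 37, 49, 75, 119, 133]
  WciX ACAACTC/6: at [61, 85, 98, 105, 119] ⇒ [67, 91, 104, 111, 125]

All cut coordinates (distinct, sorted): [14, 26, 37, 49, 67, 75, 91, 104, 111, 119, 125, 133]

Fragments:
  [0,14): 14 bp
  [14,26): 12 bp
  [26,37): 11 bp
  [37,49): 12 bp
  [49,67): 18 bp
  [67,75): 8 bp
  [75,91): 16 bp
  [91,104): 13 bp
  [104,111): 7 bp
  [111,119): 8 bp
  [119,125): 6 bp
  [125,133): 8 bp
  [133,148): 15 bp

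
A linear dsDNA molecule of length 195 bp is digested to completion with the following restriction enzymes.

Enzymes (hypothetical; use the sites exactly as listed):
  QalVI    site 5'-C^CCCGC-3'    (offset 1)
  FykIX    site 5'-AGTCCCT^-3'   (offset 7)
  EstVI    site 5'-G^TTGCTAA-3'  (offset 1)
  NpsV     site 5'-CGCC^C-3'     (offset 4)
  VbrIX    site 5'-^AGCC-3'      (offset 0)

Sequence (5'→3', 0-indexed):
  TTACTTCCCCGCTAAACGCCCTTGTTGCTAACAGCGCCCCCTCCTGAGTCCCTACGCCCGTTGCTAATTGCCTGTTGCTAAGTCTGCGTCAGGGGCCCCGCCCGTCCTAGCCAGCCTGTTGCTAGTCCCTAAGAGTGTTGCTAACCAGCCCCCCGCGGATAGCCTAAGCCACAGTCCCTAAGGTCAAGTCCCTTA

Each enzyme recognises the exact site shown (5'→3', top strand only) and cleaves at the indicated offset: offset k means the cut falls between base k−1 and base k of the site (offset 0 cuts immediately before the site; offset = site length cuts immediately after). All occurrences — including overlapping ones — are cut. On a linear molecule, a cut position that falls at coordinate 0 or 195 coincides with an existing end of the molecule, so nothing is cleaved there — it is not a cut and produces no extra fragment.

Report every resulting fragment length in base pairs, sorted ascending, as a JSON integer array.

Scan for sites:
  QalVI (CCCCGC, off=1): starts [6, 95, 150] → cuts [7, 96, 151]
  FykIX (AGTCCCT, off=7): starts [46, 123, 172, 186] → cuts [53, 130, 179, 193]
  EstVI (GTTGCTAA, off=1): starts [23, 59, 73, 136] → cuts [24, 60, 74, 137]
  NpsV (CGCCC, off=4): starts [16, 34, 54, 98] → cuts [20, 38, 58, 102]
  VbrIX (AGCC, off=0): starts [108, 112, 146, 160, 166] → cuts [108, 112, 146, 160, 166]

All cut coordinates (distinct, sorted): [7, 20, 24, 38, 53, 58, 60, 74, 96, 102, 108, 112, 130, 137, 146, 151, 160, 166, 179, 193]

Fragment lengths:
  [0,7): 7 bp
  [7,20): 13 bp
  [20,24): 4 bp
  [24,38): 14 bp
  [38,53): 15 bp
  [53,58): 5 bp
  [58,60): 2 bp
  [60,74): 14 bp
  [74,96): 22 bp
  [96,102): 6 bp
  [102,108): 6 bp
  [108,112): 4 bp
  [112,130): 18 bp
  [130,137): 7 bp
  [137,146): 9 bp
  [146,151): 5 bp
  [151,160): 9 bp
  [160,166): 6 bp
  [166,179): 13 bp
  [179,193): 14 bp
  [193,195): 2 bp

[2,2,4,4,5,5,6,6,6,7,7,9,9,13,13,14,14,14,15,18,22]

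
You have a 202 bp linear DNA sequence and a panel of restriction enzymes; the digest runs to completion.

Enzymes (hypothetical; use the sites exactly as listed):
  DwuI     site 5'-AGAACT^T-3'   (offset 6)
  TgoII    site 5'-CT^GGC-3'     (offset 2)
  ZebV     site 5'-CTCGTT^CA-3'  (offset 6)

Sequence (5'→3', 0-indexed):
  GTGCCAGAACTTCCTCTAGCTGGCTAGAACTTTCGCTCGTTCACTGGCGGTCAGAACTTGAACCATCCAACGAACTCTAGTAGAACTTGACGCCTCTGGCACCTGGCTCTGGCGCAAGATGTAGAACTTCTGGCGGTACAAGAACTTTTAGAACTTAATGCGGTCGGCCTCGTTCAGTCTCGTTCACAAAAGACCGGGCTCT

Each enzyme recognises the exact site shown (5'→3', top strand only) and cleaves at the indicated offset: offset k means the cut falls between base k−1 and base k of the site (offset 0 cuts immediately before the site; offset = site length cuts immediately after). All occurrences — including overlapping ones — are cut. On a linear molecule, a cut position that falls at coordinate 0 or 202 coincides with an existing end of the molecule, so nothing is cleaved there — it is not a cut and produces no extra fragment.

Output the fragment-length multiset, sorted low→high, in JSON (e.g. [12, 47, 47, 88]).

[3,4,6,7,9,10,10,10,10,10,11,13,15,18,18,19,29]

Site scan:
  DwuI AGAACTT/6: at [5, 25, 52, 81, 122, 140, 149] ⇒ [11, 31, 58, 87, 128, 146, 155]
  TgoII CTGGC/2: at [19, 43, 95, 102, 108, 129] ⇒ [21, 45, 97, 104, 110, 131]
  ZebV CTCGTTCA/6: at [35, 168, 178] ⇒ [41, 174, 184]

All cut coordinates (distinct, sorted): [11, 21, 31, 41, 45, 58, 87, 97, 104, 110, 128, 131, 146, 155, 174, 184]

Fragments:
  [0,11): 11 bp
  [11,21): 10 bp
  [21,31): 10 bp
  [31,41): 10 bp
  [41,45): 4 bp
  [45,58): 13 bp
  [58,87): 29 bp
  [87,97): 10 bp
  [97,104): 7 bp
  [104,110): 6 bp
  [110,128): 18 bp
  [128,131): 3 bp
  [131,146): 15 bp
  [146,155): 9 bp
  [155,174): 19 bp
  [174,184): 10 bp
  [184,202): 18 bp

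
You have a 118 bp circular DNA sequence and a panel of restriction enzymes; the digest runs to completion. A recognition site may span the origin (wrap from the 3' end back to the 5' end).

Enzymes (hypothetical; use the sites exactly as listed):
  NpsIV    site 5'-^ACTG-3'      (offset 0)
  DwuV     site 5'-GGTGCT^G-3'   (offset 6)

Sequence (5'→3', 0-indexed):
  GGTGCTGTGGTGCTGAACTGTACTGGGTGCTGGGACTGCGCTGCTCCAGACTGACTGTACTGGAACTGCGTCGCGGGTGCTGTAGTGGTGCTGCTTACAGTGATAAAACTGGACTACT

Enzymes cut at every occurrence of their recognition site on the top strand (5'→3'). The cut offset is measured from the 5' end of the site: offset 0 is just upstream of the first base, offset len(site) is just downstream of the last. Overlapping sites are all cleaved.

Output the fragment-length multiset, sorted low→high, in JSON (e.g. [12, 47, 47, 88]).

Per-enzyme occurrences:
  NpsIV (ACTG, off=0): starts [16, 21, 34, 49, 53, 58, 64, 107, 115] → cuts [16, 21, 34, 49, 53, 58, 64, 107, 115]
  DwuV (GGTGCTG, off=6): starts [0, 8, 25, 75, 86] → cuts [6, 14, 31, 81, 92]

All cut coordinates (distinct, sorted): [6, 14, 16, 21, 31, 34, 49, 53, 58, 64, 81, 92, 107, 115]

Fragment lengths:
  6→14: 8 bp
  14→16: 2 bp
  16→21: 5 bp
  21→31: 10 bp
  31→34: 3 bp
  34→49: 15 bp
  49→53: 4 bp
  53→58: 5 bp
  58→64: 6 bp
  64→81: 17 bp
  81→92: 11 bp
  92→107: 15 bp
  107→115: 8 bp
  115→6 (wrap): 118-115+6 = 9 bp

[2,3,4,5,5,6,8,8,9,10,11,15,15,17]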